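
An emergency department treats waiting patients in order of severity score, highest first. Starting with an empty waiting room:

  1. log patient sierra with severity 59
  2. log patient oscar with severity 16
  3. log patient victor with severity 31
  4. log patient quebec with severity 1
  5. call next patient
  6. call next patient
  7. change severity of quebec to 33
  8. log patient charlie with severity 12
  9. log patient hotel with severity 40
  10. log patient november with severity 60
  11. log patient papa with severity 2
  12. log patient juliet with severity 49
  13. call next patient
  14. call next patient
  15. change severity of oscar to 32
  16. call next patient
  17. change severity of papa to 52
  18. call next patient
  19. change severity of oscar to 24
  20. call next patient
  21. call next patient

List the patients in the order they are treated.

sierra, victor, november, juliet, hotel, papa, quebec, oscar

add sierra (severity 59) → {sierra:59}
add oscar (severity 16) → {sierra:59, oscar:16}
add victor (severity 31) → {sierra:59, victor:31, oscar:16}
add quebec (severity 1) → {sierra:59, victor:31, oscar:16, quebec:1}
call next patient → sierra; now {victor:31, oscar:16, quebec:1}
call next patient → victor; now {oscar:16, quebec:1}
update quebec to severity 33 → {quebec:33, oscar:16}
add charlie (severity 12) → {quebec:33, oscar:16, charlie:12}
add hotel (severity 40) → {hotel:40, quebec:33, oscar:16, charlie:12}
add november (severity 60) → {november:60, hotel:40, quebec:33, oscar:16, charlie:12}
add papa (severity 2) → {november:60, hotel:40, quebec:33, oscar:16, charlie:12, papa:2}
add juliet (severity 49) → {november:60, juliet:49, hotel:40, quebec:33, oscar:16, charlie:12, papa:2}
call next patient → november; now {juliet:49, hotel:40, quebec:33, oscar:16, charlie:12, papa:2}
call next patient → juliet; now {hotel:40, quebec:33, oscar:16, charlie:12, papa:2}
update oscar to severity 32 → {hotel:40, quebec:33, oscar:32, charlie:12, papa:2}
call next patient → hotel; now {quebec:33, oscar:32, charlie:12, papa:2}
update papa to severity 52 → {papa:52, quebec:33, oscar:32, charlie:12}
call next patient → papa; now {quebec:33, oscar:32, charlie:12}
update oscar to severity 24 → {quebec:33, oscar:24, charlie:12}
call next patient → quebec; now {oscar:24, charlie:12}
call next patient → oscar; now {charlie:12}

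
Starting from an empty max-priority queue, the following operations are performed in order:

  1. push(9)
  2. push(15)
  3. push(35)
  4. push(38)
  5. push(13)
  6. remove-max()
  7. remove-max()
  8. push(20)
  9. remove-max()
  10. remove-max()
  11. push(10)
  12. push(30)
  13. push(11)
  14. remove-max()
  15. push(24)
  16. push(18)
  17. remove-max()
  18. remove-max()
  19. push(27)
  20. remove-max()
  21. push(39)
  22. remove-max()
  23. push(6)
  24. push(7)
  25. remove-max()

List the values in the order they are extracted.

38, 35, 20, 15, 30, 24, 18, 27, 39, 13

insert 9 → {9}
insert 15 → {15, 9}
insert 35 → {35, 15, 9}
insert 38 → {38, 35, 15, 9}
insert 13 → {38, 35, 15, 13, 9}
remove-max → 38; now {35, 15, 13, 9}
remove-max → 35; now {15, 13, 9}
insert 20 → {20, 15, 13, 9}
remove-max → 20; now {15, 13, 9}
remove-max → 15; now {13, 9}
insert 10 → {13, 10, 9}
insert 30 → {30, 13, 10, 9}
insert 11 → {30, 13, 11, 10, 9}
remove-max → 30; now {13, 11, 10, 9}
insert 24 → {24, 13, 11, 10, 9}
insert 18 → {24, 18, 13, 11, 10, 9}
remove-max → 24; now {18, 13, 11, 10, 9}
remove-max → 18; now {13, 11, 10, 9}
insert 27 → {27, 13, 11, 10, 9}
remove-max → 27; now {13, 11, 10, 9}
insert 39 → {39, 13, 11, 10, 9}
remove-max → 39; now {13, 11, 10, 9}
insert 6 → {13, 11, 10, 9, 6}
insert 7 → {13, 11, 10, 9, 7, 6}
remove-max → 13; now {11, 10, 9, 7, 6}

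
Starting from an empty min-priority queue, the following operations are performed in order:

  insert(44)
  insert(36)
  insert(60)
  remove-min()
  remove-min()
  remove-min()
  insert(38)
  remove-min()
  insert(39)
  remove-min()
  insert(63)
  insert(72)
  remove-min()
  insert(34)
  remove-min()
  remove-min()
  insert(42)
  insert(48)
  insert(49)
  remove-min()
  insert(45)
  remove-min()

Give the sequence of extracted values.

36, 44, 60, 38, 39, 63, 34, 72, 42, 45

insert 44 → {44}
insert 36 → {36, 44}
insert 60 → {36, 44, 60}
remove-min → 36; now {44, 60}
remove-min → 44; now {60}
remove-min → 60; now {}
insert 38 → {38}
remove-min → 38; now {}
insert 39 → {39}
remove-min → 39; now {}
insert 63 → {63}
insert 72 → {63, 72}
remove-min → 63; now {72}
insert 34 → {34, 72}
remove-min → 34; now {72}
remove-min → 72; now {}
insert 42 → {42}
insert 48 → {42, 48}
insert 49 → {42, 48, 49}
remove-min → 42; now {48, 49}
insert 45 → {45, 48, 49}
remove-min → 45; now {48, 49}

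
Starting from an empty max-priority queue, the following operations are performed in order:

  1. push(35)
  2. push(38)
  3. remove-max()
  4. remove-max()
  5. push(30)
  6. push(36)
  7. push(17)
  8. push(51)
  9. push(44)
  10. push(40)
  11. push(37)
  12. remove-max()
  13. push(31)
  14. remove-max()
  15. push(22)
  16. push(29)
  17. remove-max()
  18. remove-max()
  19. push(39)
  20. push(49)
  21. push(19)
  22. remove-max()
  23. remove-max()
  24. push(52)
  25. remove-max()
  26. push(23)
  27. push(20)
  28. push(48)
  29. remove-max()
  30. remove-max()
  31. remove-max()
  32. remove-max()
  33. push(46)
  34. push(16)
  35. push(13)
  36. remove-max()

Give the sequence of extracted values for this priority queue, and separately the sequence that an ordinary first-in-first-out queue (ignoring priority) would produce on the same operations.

priority queue: 38 → 35 → 51 → 44 → 40 → 37 → 49 → 39 → 52 → 48 → 36 → 31 → 30 → 46; FIFO queue: [35, 38, 30, 36, 17, 51, 44, 40, 37, 31, 22, 29, 39, 49]

insert 35 → {35}
insert 38 → {38, 35}
remove-max → 38; now {35}
remove-max → 35; now {}
insert 30 → {30}
insert 36 → {36, 30}
insert 17 → {36, 30, 17}
insert 51 → {51, 36, 30, 17}
insert 44 → {51, 44, 36, 30, 17}
insert 40 → {51, 44, 40, 36, 30, 17}
insert 37 → {51, 44, 40, 37, 36, 30, 17}
remove-max → 51; now {44, 40, 37, 36, 30, 17}
insert 31 → {44, 40, 37, 36, 31, 30, 17}
remove-max → 44; now {40, 37, 36, 31, 30, 17}
insert 22 → {40, 37, 36, 31, 30, 22, 17}
insert 29 → {40, 37, 36, 31, 30, 29, 22, 17}
remove-max → 40; now {37, 36, 31, 30, 29, 22, 17}
remove-max → 37; now {36, 31, 30, 29, 22, 17}
insert 39 → {39, 36, 31, 30, 29, 22, 17}
insert 49 → {49, 39, 36, 31, 30, 29, 22, 17}
insert 19 → {49, 39, 36, 31, 30, 29, 22, 19, 17}
remove-max → 49; now {39, 36, 31, 30, 29, 22, 19, 17}
remove-max → 39; now {36, 31, 30, 29, 22, 19, 17}
insert 52 → {52, 36, 31, 30, 29, 22, 19, 17}
remove-max → 52; now {36, 31, 30, 29, 22, 19, 17}
insert 23 → {36, 31, 30, 29, 23, 22, 19, 17}
insert 20 → {36, 31, 30, 29, 23, 22, 20, 19, 17}
insert 48 → {48, 36, 31, 30, 29, 23, 22, 20, 19, 17}
remove-max → 48; now {36, 31, 30, 29, 23, 22, 20, 19, 17}
remove-max → 36; now {31, 30, 29, 23, 22, 20, 19, 17}
remove-max → 31; now {30, 29, 23, 22, 20, 19, 17}
remove-max → 30; now {29, 23, 22, 20, 19, 17}
insert 46 → {46, 29, 23, 22, 20, 19, 17}
insert 16 → {46, 29, 23, 22, 20, 19, 17, 16}
insert 13 → {46, 29, 23, 22, 20, 19, 17, 16, 13}
remove-max → 46; now {29, 23, 22, 20, 19, 17, 16, 13}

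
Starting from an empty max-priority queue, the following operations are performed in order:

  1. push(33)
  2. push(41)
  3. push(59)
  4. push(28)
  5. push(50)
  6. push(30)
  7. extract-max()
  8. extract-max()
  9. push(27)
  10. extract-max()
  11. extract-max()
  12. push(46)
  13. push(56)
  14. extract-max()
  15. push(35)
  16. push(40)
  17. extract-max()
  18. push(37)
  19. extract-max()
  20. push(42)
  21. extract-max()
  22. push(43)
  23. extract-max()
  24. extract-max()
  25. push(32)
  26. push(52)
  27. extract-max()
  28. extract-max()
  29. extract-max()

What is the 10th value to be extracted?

insert 33 → {33}
insert 41 → {41, 33}
insert 59 → {59, 41, 33}
insert 28 → {59, 41, 33, 28}
insert 50 → {59, 50, 41, 33, 28}
insert 30 → {59, 50, 41, 33, 30, 28}
extract-max → 59; now {50, 41, 33, 30, 28}
extract-max → 50; now {41, 33, 30, 28}
insert 27 → {41, 33, 30, 28, 27}
extract-max → 41; now {33, 30, 28, 27}
extract-max → 33; now {30, 28, 27}
insert 46 → {46, 30, 28, 27}
insert 56 → {56, 46, 30, 28, 27}
extract-max → 56; now {46, 30, 28, 27}
insert 35 → {46, 35, 30, 28, 27}
insert 40 → {46, 40, 35, 30, 28, 27}
extract-max → 46; now {40, 35, 30, 28, 27}
insert 37 → {40, 37, 35, 30, 28, 27}
extract-max → 40; now {37, 35, 30, 28, 27}
insert 42 → {42, 37, 35, 30, 28, 27}
extract-max → 42; now {37, 35, 30, 28, 27}
insert 43 → {43, 37, 35, 30, 28, 27}
extract-max → 43; now {37, 35, 30, 28, 27}
extract-max → 37; now {35, 30, 28, 27}
insert 32 → {35, 32, 30, 28, 27}
insert 52 → {52, 35, 32, 30, 28, 27}
extract-max → 52; now {35, 32, 30, 28, 27}
extract-max → 35; now {32, 30, 28, 27}
extract-max → 32; now {30, 28, 27}

37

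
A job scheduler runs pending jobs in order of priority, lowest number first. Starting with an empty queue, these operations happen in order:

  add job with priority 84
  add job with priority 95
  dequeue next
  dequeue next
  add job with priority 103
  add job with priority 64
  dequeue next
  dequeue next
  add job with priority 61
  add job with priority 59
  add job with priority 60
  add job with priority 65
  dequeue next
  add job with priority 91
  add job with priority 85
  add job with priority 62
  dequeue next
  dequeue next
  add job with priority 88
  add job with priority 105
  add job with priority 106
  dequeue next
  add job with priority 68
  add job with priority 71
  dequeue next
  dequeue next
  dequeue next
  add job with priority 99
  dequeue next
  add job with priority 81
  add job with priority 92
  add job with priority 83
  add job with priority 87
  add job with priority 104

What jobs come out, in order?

84, 95, 64, 103, 59, 60, 61, 62, 65, 68, 71, 85

insert 84 → {84}
insert 95 → {84, 95}
dequeue next → 84; now {95}
dequeue next → 95; now {}
insert 103 → {103}
insert 64 → {64, 103}
dequeue next → 64; now {103}
dequeue next → 103; now {}
insert 61 → {61}
insert 59 → {59, 61}
insert 60 → {59, 60, 61}
insert 65 → {59, 60, 61, 65}
dequeue next → 59; now {60, 61, 65}
insert 91 → {60, 61, 65, 91}
insert 85 → {60, 61, 65, 85, 91}
insert 62 → {60, 61, 62, 65, 85, 91}
dequeue next → 60; now {61, 62, 65, 85, 91}
dequeue next → 61; now {62, 65, 85, 91}
insert 88 → {62, 65, 85, 88, 91}
insert 105 → {62, 65, 85, 88, 91, 105}
insert 106 → {62, 65, 85, 88, 91, 105, 106}
dequeue next → 62; now {65, 85, 88, 91, 105, 106}
insert 68 → {65, 68, 85, 88, 91, 105, 106}
insert 71 → {65, 68, 71, 85, 88, 91, 105, 106}
dequeue next → 65; now {68, 71, 85, 88, 91, 105, 106}
dequeue next → 68; now {71, 85, 88, 91, 105, 106}
dequeue next → 71; now {85, 88, 91, 105, 106}
insert 99 → {85, 88, 91, 99, 105, 106}
dequeue next → 85; now {88, 91, 99, 105, 106}
insert 81 → {81, 88, 91, 99, 105, 106}
insert 92 → {81, 88, 91, 92, 99, 105, 106}
insert 83 → {81, 83, 88, 91, 92, 99, 105, 106}
insert 87 → {81, 83, 87, 88, 91, 92, 99, 105, 106}
insert 104 → {81, 83, 87, 88, 91, 92, 99, 104, 105, 106}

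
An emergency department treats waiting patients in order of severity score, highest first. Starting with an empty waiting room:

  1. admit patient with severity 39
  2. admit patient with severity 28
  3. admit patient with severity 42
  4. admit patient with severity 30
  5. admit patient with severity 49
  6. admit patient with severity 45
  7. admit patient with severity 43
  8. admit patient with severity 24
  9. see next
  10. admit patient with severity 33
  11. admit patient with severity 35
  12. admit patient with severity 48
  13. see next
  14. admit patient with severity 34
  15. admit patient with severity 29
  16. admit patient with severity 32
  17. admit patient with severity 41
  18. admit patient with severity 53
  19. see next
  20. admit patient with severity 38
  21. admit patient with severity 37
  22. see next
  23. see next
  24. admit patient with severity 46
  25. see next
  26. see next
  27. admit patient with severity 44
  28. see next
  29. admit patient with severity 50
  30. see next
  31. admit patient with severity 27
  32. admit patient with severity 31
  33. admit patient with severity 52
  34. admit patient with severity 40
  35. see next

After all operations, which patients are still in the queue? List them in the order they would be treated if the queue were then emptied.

insert 39 → {39}
insert 28 → {39, 28}
insert 42 → {42, 39, 28}
insert 30 → {42, 39, 30, 28}
insert 49 → {49, 42, 39, 30, 28}
insert 45 → {49, 45, 42, 39, 30, 28}
insert 43 → {49, 45, 43, 42, 39, 30, 28}
insert 24 → {49, 45, 43, 42, 39, 30, 28, 24}
see next → 49; now {45, 43, 42, 39, 30, 28, 24}
insert 33 → {45, 43, 42, 39, 33, 30, 28, 24}
insert 35 → {45, 43, 42, 39, 35, 33, 30, 28, 24}
insert 48 → {48, 45, 43, 42, 39, 35, 33, 30, 28, 24}
see next → 48; now {45, 43, 42, 39, 35, 33, 30, 28, 24}
insert 34 → {45, 43, 42, 39, 35, 34, 33, 30, 28, 24}
insert 29 → {45, 43, 42, 39, 35, 34, 33, 30, 29, 28, 24}
insert 32 → {45, 43, 42, 39, 35, 34, 33, 32, 30, 29, 28, 24}
insert 41 → {45, 43, 42, 41, 39, 35, 34, 33, 32, 30, 29, 28, 24}
insert 53 → {53, 45, 43, 42, 41, 39, 35, 34, 33, 32, 30, 29, 28, 24}
see next → 53; now {45, 43, 42, 41, 39, 35, 34, 33, 32, 30, 29, 28, 24}
insert 38 → {45, 43, 42, 41, 39, 38, 35, 34, 33, 32, 30, 29, 28, 24}
insert 37 → {45, 43, 42, 41, 39, 38, 37, 35, 34, 33, 32, 30, 29, 28, 24}
see next → 45; now {43, 42, 41, 39, 38, 37, 35, 34, 33, 32, 30, 29, 28, 24}
see next → 43; now {42, 41, 39, 38, 37, 35, 34, 33, 32, 30, 29, 28, 24}
insert 46 → {46, 42, 41, 39, 38, 37, 35, 34, 33, 32, 30, 29, 28, 24}
see next → 46; now {42, 41, 39, 38, 37, 35, 34, 33, 32, 30, 29, 28, 24}
see next → 42; now {41, 39, 38, 37, 35, 34, 33, 32, 30, 29, 28, 24}
insert 44 → {44, 41, 39, 38, 37, 35, 34, 33, 32, 30, 29, 28, 24}
see next → 44; now {41, 39, 38, 37, 35, 34, 33, 32, 30, 29, 28, 24}
insert 50 → {50, 41, 39, 38, 37, 35, 34, 33, 32, 30, 29, 28, 24}
see next → 50; now {41, 39, 38, 37, 35, 34, 33, 32, 30, 29, 28, 24}
insert 27 → {41, 39, 38, 37, 35, 34, 33, 32, 30, 29, 28, 27, 24}
insert 31 → {41, 39, 38, 37, 35, 34, 33, 32, 31, 30, 29, 28, 27, 24}
insert 52 → {52, 41, 39, 38, 37, 35, 34, 33, 32, 31, 30, 29, 28, 27, 24}
insert 40 → {52, 41, 40, 39, 38, 37, 35, 34, 33, 32, 31, 30, 29, 28, 27, 24}
see next → 52; now {41, 40, 39, 38, 37, 35, 34, 33, 32, 31, 30, 29, 28, 27, 24}

41 → 40 → 39 → 38 → 37 → 35 → 34 → 33 → 32 → 31 → 30 → 29 → 28 → 27 → 24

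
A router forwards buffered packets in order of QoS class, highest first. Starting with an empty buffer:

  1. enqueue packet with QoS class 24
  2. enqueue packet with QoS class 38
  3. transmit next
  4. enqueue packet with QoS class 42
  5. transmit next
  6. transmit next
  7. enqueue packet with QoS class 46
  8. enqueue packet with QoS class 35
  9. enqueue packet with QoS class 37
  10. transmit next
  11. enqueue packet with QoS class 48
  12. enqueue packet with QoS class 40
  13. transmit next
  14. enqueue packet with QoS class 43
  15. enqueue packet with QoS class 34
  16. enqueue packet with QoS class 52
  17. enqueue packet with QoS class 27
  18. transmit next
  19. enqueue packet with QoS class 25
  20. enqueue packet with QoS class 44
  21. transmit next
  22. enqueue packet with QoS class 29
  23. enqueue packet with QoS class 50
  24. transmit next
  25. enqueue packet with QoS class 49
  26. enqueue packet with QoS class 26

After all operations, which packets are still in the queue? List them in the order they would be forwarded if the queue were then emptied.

insert 24 → {24}
insert 38 → {38, 24}
transmit next → 38; now {24}
insert 42 → {42, 24}
transmit next → 42; now {24}
transmit next → 24; now {}
insert 46 → {46}
insert 35 → {46, 35}
insert 37 → {46, 37, 35}
transmit next → 46; now {37, 35}
insert 48 → {48, 37, 35}
insert 40 → {48, 40, 37, 35}
transmit next → 48; now {40, 37, 35}
insert 43 → {43, 40, 37, 35}
insert 34 → {43, 40, 37, 35, 34}
insert 52 → {52, 43, 40, 37, 35, 34}
insert 27 → {52, 43, 40, 37, 35, 34, 27}
transmit next → 52; now {43, 40, 37, 35, 34, 27}
insert 25 → {43, 40, 37, 35, 34, 27, 25}
insert 44 → {44, 43, 40, 37, 35, 34, 27, 25}
transmit next → 44; now {43, 40, 37, 35, 34, 27, 25}
insert 29 → {43, 40, 37, 35, 34, 29, 27, 25}
insert 50 → {50, 43, 40, 37, 35, 34, 29, 27, 25}
transmit next → 50; now {43, 40, 37, 35, 34, 29, 27, 25}
insert 49 → {49, 43, 40, 37, 35, 34, 29, 27, 25}
insert 26 → {49, 43, 40, 37, 35, 34, 29, 27, 26, 25}

49, 43, 40, 37, 35, 34, 29, 27, 26, 25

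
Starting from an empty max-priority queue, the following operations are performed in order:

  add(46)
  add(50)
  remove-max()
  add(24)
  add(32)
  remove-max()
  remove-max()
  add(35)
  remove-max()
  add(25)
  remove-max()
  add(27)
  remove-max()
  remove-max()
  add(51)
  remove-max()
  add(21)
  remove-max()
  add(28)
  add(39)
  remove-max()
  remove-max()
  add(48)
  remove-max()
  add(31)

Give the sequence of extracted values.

[50, 46, 32, 35, 25, 27, 24, 51, 21, 39, 28, 48]

insert 46 → {46}
insert 50 → {50, 46}
remove-max → 50; now {46}
insert 24 → {46, 24}
insert 32 → {46, 32, 24}
remove-max → 46; now {32, 24}
remove-max → 32; now {24}
insert 35 → {35, 24}
remove-max → 35; now {24}
insert 25 → {25, 24}
remove-max → 25; now {24}
insert 27 → {27, 24}
remove-max → 27; now {24}
remove-max → 24; now {}
insert 51 → {51}
remove-max → 51; now {}
insert 21 → {21}
remove-max → 21; now {}
insert 28 → {28}
insert 39 → {39, 28}
remove-max → 39; now {28}
remove-max → 28; now {}
insert 48 → {48}
remove-max → 48; now {}
insert 31 → {31}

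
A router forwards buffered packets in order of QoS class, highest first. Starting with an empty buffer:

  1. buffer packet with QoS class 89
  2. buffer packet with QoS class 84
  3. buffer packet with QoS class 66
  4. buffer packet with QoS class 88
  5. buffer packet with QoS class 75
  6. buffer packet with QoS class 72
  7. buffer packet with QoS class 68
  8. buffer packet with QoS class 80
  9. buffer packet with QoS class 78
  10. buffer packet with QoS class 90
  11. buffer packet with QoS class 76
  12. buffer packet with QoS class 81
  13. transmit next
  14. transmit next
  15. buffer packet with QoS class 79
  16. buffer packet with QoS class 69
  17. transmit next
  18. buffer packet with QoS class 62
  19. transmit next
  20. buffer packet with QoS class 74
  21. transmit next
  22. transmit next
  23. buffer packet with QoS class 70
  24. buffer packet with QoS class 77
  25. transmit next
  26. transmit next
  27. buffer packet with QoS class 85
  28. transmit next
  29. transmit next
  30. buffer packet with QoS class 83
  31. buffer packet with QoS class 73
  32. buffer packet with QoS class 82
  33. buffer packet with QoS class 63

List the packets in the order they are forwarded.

90, 89, 88, 84, 81, 80, 79, 78, 85, 77

insert 89 → {89}
insert 84 → {89, 84}
insert 66 → {89, 84, 66}
insert 88 → {89, 88, 84, 66}
insert 75 → {89, 88, 84, 75, 66}
insert 72 → {89, 88, 84, 75, 72, 66}
insert 68 → {89, 88, 84, 75, 72, 68, 66}
insert 80 → {89, 88, 84, 80, 75, 72, 68, 66}
insert 78 → {89, 88, 84, 80, 78, 75, 72, 68, 66}
insert 90 → {90, 89, 88, 84, 80, 78, 75, 72, 68, 66}
insert 76 → {90, 89, 88, 84, 80, 78, 76, 75, 72, 68, 66}
insert 81 → {90, 89, 88, 84, 81, 80, 78, 76, 75, 72, 68, 66}
transmit next → 90; now {89, 88, 84, 81, 80, 78, 76, 75, 72, 68, 66}
transmit next → 89; now {88, 84, 81, 80, 78, 76, 75, 72, 68, 66}
insert 79 → {88, 84, 81, 80, 79, 78, 76, 75, 72, 68, 66}
insert 69 → {88, 84, 81, 80, 79, 78, 76, 75, 72, 69, 68, 66}
transmit next → 88; now {84, 81, 80, 79, 78, 76, 75, 72, 69, 68, 66}
insert 62 → {84, 81, 80, 79, 78, 76, 75, 72, 69, 68, 66, 62}
transmit next → 84; now {81, 80, 79, 78, 76, 75, 72, 69, 68, 66, 62}
insert 74 → {81, 80, 79, 78, 76, 75, 74, 72, 69, 68, 66, 62}
transmit next → 81; now {80, 79, 78, 76, 75, 74, 72, 69, 68, 66, 62}
transmit next → 80; now {79, 78, 76, 75, 74, 72, 69, 68, 66, 62}
insert 70 → {79, 78, 76, 75, 74, 72, 70, 69, 68, 66, 62}
insert 77 → {79, 78, 77, 76, 75, 74, 72, 70, 69, 68, 66, 62}
transmit next → 79; now {78, 77, 76, 75, 74, 72, 70, 69, 68, 66, 62}
transmit next → 78; now {77, 76, 75, 74, 72, 70, 69, 68, 66, 62}
insert 85 → {85, 77, 76, 75, 74, 72, 70, 69, 68, 66, 62}
transmit next → 85; now {77, 76, 75, 74, 72, 70, 69, 68, 66, 62}
transmit next → 77; now {76, 75, 74, 72, 70, 69, 68, 66, 62}
insert 83 → {83, 76, 75, 74, 72, 70, 69, 68, 66, 62}
insert 73 → {83, 76, 75, 74, 73, 72, 70, 69, 68, 66, 62}
insert 82 → {83, 82, 76, 75, 74, 73, 72, 70, 69, 68, 66, 62}
insert 63 → {83, 82, 76, 75, 74, 73, 72, 70, 69, 68, 66, 63, 62}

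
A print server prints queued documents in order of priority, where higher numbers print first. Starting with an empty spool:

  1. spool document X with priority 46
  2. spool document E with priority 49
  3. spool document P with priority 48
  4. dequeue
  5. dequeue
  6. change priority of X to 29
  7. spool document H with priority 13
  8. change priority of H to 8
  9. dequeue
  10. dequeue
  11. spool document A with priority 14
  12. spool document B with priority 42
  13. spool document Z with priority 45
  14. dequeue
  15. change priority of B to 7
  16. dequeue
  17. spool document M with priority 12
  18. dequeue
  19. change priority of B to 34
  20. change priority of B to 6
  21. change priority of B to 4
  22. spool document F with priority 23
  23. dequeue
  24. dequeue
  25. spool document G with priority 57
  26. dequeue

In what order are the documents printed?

add X (priority 46) → {X:46}
add E (priority 49) → {E:49, X:46}
add P (priority 48) → {E:49, P:48, X:46}
dequeue → E; now {P:48, X:46}
dequeue → P; now {X:46}
update X to priority 29 → {X:29}
add H (priority 13) → {X:29, H:13}
update H to priority 8 → {X:29, H:8}
dequeue → X; now {H:8}
dequeue → H; now {}
add A (priority 14) → {A:14}
add B (priority 42) → {B:42, A:14}
add Z (priority 45) → {Z:45, B:42, A:14}
dequeue → Z; now {B:42, A:14}
update B to priority 7 → {A:14, B:7}
dequeue → A; now {B:7}
add M (priority 12) → {M:12, B:7}
dequeue → M; now {B:7}
update B to priority 34 → {B:34}
update B to priority 6 → {B:6}
update B to priority 4 → {B:4}
add F (priority 23) → {F:23, B:4}
dequeue → F; now {B:4}
dequeue → B; now {}
add G (priority 57) → {G:57}
dequeue → G; now {}

E, P, X, H, Z, A, M, F, B, G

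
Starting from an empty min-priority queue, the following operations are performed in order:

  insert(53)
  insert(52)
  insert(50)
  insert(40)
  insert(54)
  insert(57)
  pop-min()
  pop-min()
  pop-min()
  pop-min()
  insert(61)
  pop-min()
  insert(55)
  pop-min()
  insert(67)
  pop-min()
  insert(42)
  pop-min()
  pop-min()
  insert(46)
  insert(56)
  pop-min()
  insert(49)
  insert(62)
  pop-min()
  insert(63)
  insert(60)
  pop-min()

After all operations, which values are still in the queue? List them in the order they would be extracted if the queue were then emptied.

insert 53 → {53}
insert 52 → {52, 53}
insert 50 → {50, 52, 53}
insert 40 → {40, 50, 52, 53}
insert 54 → {40, 50, 52, 53, 54}
insert 57 → {40, 50, 52, 53, 54, 57}
pop-min → 40; now {50, 52, 53, 54, 57}
pop-min → 50; now {52, 53, 54, 57}
pop-min → 52; now {53, 54, 57}
pop-min → 53; now {54, 57}
insert 61 → {54, 57, 61}
pop-min → 54; now {57, 61}
insert 55 → {55, 57, 61}
pop-min → 55; now {57, 61}
insert 67 → {57, 61, 67}
pop-min → 57; now {61, 67}
insert 42 → {42, 61, 67}
pop-min → 42; now {61, 67}
pop-min → 61; now {67}
insert 46 → {46, 67}
insert 56 → {46, 56, 67}
pop-min → 46; now {56, 67}
insert 49 → {49, 56, 67}
insert 62 → {49, 56, 62, 67}
pop-min → 49; now {56, 62, 67}
insert 63 → {56, 62, 63, 67}
insert 60 → {56, 60, 62, 63, 67}
pop-min → 56; now {60, 62, 63, 67}

[60, 62, 63, 67]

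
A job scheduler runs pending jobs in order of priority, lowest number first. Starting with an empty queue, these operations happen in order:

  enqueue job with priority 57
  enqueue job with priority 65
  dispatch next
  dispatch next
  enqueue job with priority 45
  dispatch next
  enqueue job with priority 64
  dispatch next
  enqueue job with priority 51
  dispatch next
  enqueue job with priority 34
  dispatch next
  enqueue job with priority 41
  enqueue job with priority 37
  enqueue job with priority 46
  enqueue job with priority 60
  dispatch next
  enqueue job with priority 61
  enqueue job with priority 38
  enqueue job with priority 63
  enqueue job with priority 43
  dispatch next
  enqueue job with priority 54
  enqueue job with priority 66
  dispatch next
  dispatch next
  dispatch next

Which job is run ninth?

insert 57 → {57}
insert 65 → {57, 65}
dispatch next → 57; now {65}
dispatch next → 65; now {}
insert 45 → {45}
dispatch next → 45; now {}
insert 64 → {64}
dispatch next → 64; now {}
insert 51 → {51}
dispatch next → 51; now {}
insert 34 → {34}
dispatch next → 34; now {}
insert 41 → {41}
insert 37 → {37, 41}
insert 46 → {37, 41, 46}
insert 60 → {37, 41, 46, 60}
dispatch next → 37; now {41, 46, 60}
insert 61 → {41, 46, 60, 61}
insert 38 → {38, 41, 46, 60, 61}
insert 63 → {38, 41, 46, 60, 61, 63}
insert 43 → {38, 41, 43, 46, 60, 61, 63}
dispatch next → 38; now {41, 43, 46, 60, 61, 63}
insert 54 → {41, 43, 46, 54, 60, 61, 63}
insert 66 → {41, 43, 46, 54, 60, 61, 63, 66}
dispatch next → 41; now {43, 46, 54, 60, 61, 63, 66}
dispatch next → 43; now {46, 54, 60, 61, 63, 66}
dispatch next → 46; now {54, 60, 61, 63, 66}

41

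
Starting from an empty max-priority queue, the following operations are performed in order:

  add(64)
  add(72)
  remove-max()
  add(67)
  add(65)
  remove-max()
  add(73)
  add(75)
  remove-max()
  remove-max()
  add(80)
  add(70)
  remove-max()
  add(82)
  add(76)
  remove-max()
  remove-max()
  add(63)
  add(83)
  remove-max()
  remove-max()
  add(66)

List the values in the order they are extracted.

insert 64 → {64}
insert 72 → {72, 64}
remove-max → 72; now {64}
insert 67 → {67, 64}
insert 65 → {67, 65, 64}
remove-max → 67; now {65, 64}
insert 73 → {73, 65, 64}
insert 75 → {75, 73, 65, 64}
remove-max → 75; now {73, 65, 64}
remove-max → 73; now {65, 64}
insert 80 → {80, 65, 64}
insert 70 → {80, 70, 65, 64}
remove-max → 80; now {70, 65, 64}
insert 82 → {82, 70, 65, 64}
insert 76 → {82, 76, 70, 65, 64}
remove-max → 82; now {76, 70, 65, 64}
remove-max → 76; now {70, 65, 64}
insert 63 → {70, 65, 64, 63}
insert 83 → {83, 70, 65, 64, 63}
remove-max → 83; now {70, 65, 64, 63}
remove-max → 70; now {65, 64, 63}
insert 66 → {66, 65, 64, 63}

72 → 67 → 75 → 73 → 80 → 82 → 76 → 83 → 70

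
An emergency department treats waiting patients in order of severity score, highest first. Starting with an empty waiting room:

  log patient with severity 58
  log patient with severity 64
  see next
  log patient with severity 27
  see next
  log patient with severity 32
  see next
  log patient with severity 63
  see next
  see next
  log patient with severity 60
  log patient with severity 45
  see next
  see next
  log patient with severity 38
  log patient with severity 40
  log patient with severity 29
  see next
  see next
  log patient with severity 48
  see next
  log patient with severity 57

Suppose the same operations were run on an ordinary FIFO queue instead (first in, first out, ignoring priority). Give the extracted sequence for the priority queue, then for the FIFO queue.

priority queue: 64, 58, 32, 63, 27, 60, 45, 40, 38, 48; FIFO queue: 58 → 64 → 27 → 32 → 63 → 60 → 45 → 38 → 40 → 29

insert 58 → {58}
insert 64 → {64, 58}
see next → 64; now {58}
insert 27 → {58, 27}
see next → 58; now {27}
insert 32 → {32, 27}
see next → 32; now {27}
insert 63 → {63, 27}
see next → 63; now {27}
see next → 27; now {}
insert 60 → {60}
insert 45 → {60, 45}
see next → 60; now {45}
see next → 45; now {}
insert 38 → {38}
insert 40 → {40, 38}
insert 29 → {40, 38, 29}
see next → 40; now {38, 29}
see next → 38; now {29}
insert 48 → {48, 29}
see next → 48; now {29}
insert 57 → {57, 29}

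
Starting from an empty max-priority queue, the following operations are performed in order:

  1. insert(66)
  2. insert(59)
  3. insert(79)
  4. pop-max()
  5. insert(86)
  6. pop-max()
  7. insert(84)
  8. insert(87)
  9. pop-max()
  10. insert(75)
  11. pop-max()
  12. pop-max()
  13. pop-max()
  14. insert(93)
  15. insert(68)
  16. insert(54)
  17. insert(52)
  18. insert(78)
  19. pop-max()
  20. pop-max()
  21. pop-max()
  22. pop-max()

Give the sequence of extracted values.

[79, 86, 87, 84, 75, 66, 93, 78, 68, 59]

insert 66 → {66}
insert 59 → {66, 59}
insert 79 → {79, 66, 59}
pop-max → 79; now {66, 59}
insert 86 → {86, 66, 59}
pop-max → 86; now {66, 59}
insert 84 → {84, 66, 59}
insert 87 → {87, 84, 66, 59}
pop-max → 87; now {84, 66, 59}
insert 75 → {84, 75, 66, 59}
pop-max → 84; now {75, 66, 59}
pop-max → 75; now {66, 59}
pop-max → 66; now {59}
insert 93 → {93, 59}
insert 68 → {93, 68, 59}
insert 54 → {93, 68, 59, 54}
insert 52 → {93, 68, 59, 54, 52}
insert 78 → {93, 78, 68, 59, 54, 52}
pop-max → 93; now {78, 68, 59, 54, 52}
pop-max → 78; now {68, 59, 54, 52}
pop-max → 68; now {59, 54, 52}
pop-max → 59; now {54, 52}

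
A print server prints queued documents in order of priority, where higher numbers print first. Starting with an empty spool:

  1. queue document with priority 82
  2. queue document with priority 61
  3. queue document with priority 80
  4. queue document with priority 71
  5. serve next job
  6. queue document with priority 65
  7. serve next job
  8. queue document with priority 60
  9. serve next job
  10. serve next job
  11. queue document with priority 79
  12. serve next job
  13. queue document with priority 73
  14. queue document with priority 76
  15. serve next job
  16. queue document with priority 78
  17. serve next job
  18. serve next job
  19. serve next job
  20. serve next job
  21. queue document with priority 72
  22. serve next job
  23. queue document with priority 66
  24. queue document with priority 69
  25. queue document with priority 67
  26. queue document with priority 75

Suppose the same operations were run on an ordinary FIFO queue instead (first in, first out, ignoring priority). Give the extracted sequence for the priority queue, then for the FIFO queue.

insert 82 → {82}
insert 61 → {82, 61}
insert 80 → {82, 80, 61}
insert 71 → {82, 80, 71, 61}
serve next job → 82; now {80, 71, 61}
insert 65 → {80, 71, 65, 61}
serve next job → 80; now {71, 65, 61}
insert 60 → {71, 65, 61, 60}
serve next job → 71; now {65, 61, 60}
serve next job → 65; now {61, 60}
insert 79 → {79, 61, 60}
serve next job → 79; now {61, 60}
insert 73 → {73, 61, 60}
insert 76 → {76, 73, 61, 60}
serve next job → 76; now {73, 61, 60}
insert 78 → {78, 73, 61, 60}
serve next job → 78; now {73, 61, 60}
serve next job → 73; now {61, 60}
serve next job → 61; now {60}
serve next job → 60; now {}
insert 72 → {72}
serve next job → 72; now {}
insert 66 → {66}
insert 69 → {69, 66}
insert 67 → {69, 67, 66}
insert 75 → {75, 69, 67, 66}

priority queue: 82, 80, 71, 65, 79, 76, 78, 73, 61, 60, 72; FIFO queue: [82, 61, 80, 71, 65, 60, 79, 73, 76, 78, 72]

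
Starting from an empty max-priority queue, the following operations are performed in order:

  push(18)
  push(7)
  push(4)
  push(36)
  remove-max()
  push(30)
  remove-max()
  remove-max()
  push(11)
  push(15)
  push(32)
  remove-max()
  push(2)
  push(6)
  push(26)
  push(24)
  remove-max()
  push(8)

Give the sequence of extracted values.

36, 30, 18, 32, 26

insert 18 → {18}
insert 7 → {18, 7}
insert 4 → {18, 7, 4}
insert 36 → {36, 18, 7, 4}
remove-max → 36; now {18, 7, 4}
insert 30 → {30, 18, 7, 4}
remove-max → 30; now {18, 7, 4}
remove-max → 18; now {7, 4}
insert 11 → {11, 7, 4}
insert 15 → {15, 11, 7, 4}
insert 32 → {32, 15, 11, 7, 4}
remove-max → 32; now {15, 11, 7, 4}
insert 2 → {15, 11, 7, 4, 2}
insert 6 → {15, 11, 7, 6, 4, 2}
insert 26 → {26, 15, 11, 7, 6, 4, 2}
insert 24 → {26, 24, 15, 11, 7, 6, 4, 2}
remove-max → 26; now {24, 15, 11, 7, 6, 4, 2}
insert 8 → {24, 15, 11, 8, 7, 6, 4, 2}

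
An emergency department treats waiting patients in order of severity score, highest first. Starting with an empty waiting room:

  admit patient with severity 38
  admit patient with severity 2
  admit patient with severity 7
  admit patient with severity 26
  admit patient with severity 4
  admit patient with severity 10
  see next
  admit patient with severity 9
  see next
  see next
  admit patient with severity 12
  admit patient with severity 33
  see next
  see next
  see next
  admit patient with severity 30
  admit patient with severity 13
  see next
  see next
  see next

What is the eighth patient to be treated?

insert 38 → {38}
insert 2 → {38, 2}
insert 7 → {38, 7, 2}
insert 26 → {38, 26, 7, 2}
insert 4 → {38, 26, 7, 4, 2}
insert 10 → {38, 26, 10, 7, 4, 2}
see next → 38; now {26, 10, 7, 4, 2}
insert 9 → {26, 10, 9, 7, 4, 2}
see next → 26; now {10, 9, 7, 4, 2}
see next → 10; now {9, 7, 4, 2}
insert 12 → {12, 9, 7, 4, 2}
insert 33 → {33, 12, 9, 7, 4, 2}
see next → 33; now {12, 9, 7, 4, 2}
see next → 12; now {9, 7, 4, 2}
see next → 9; now {7, 4, 2}
insert 30 → {30, 7, 4, 2}
insert 13 → {30, 13, 7, 4, 2}
see next → 30; now {13, 7, 4, 2}
see next → 13; now {7, 4, 2}
see next → 7; now {4, 2}

13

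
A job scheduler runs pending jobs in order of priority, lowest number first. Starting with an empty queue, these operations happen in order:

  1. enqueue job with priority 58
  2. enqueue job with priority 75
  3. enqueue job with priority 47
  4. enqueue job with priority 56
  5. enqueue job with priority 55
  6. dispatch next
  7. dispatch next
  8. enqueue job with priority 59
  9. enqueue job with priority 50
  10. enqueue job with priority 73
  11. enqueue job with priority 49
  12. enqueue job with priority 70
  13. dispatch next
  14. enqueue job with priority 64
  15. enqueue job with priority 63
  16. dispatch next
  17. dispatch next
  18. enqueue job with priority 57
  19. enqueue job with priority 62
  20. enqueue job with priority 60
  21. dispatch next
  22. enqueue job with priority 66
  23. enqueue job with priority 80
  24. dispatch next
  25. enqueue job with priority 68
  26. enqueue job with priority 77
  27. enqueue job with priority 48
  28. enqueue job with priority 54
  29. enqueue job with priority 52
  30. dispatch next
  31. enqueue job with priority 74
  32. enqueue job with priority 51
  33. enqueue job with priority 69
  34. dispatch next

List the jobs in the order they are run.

[47, 55, 49, 50, 56, 57, 58, 48, 51]

insert 58 → {58}
insert 75 → {58, 75}
insert 47 → {47, 58, 75}
insert 56 → {47, 56, 58, 75}
insert 55 → {47, 55, 56, 58, 75}
dispatch next → 47; now {55, 56, 58, 75}
dispatch next → 55; now {56, 58, 75}
insert 59 → {56, 58, 59, 75}
insert 50 → {50, 56, 58, 59, 75}
insert 73 → {50, 56, 58, 59, 73, 75}
insert 49 → {49, 50, 56, 58, 59, 73, 75}
insert 70 → {49, 50, 56, 58, 59, 70, 73, 75}
dispatch next → 49; now {50, 56, 58, 59, 70, 73, 75}
insert 64 → {50, 56, 58, 59, 64, 70, 73, 75}
insert 63 → {50, 56, 58, 59, 63, 64, 70, 73, 75}
dispatch next → 50; now {56, 58, 59, 63, 64, 70, 73, 75}
dispatch next → 56; now {58, 59, 63, 64, 70, 73, 75}
insert 57 → {57, 58, 59, 63, 64, 70, 73, 75}
insert 62 → {57, 58, 59, 62, 63, 64, 70, 73, 75}
insert 60 → {57, 58, 59, 60, 62, 63, 64, 70, 73, 75}
dispatch next → 57; now {58, 59, 60, 62, 63, 64, 70, 73, 75}
insert 66 → {58, 59, 60, 62, 63, 64, 66, 70, 73, 75}
insert 80 → {58, 59, 60, 62, 63, 64, 66, 70, 73, 75, 80}
dispatch next → 58; now {59, 60, 62, 63, 64, 66, 70, 73, 75, 80}
insert 68 → {59, 60, 62, 63, 64, 66, 68, 70, 73, 75, 80}
insert 77 → {59, 60, 62, 63, 64, 66, 68, 70, 73, 75, 77, 80}
insert 48 → {48, 59, 60, 62, 63, 64, 66, 68, 70, 73, 75, 77, 80}
insert 54 → {48, 54, 59, 60, 62, 63, 64, 66, 68, 70, 73, 75, 77, 80}
insert 52 → {48, 52, 54, 59, 60, 62, 63, 64, 66, 68, 70, 73, 75, 77, 80}
dispatch next → 48; now {52, 54, 59, 60, 62, 63, 64, 66, 68, 70, 73, 75, 77, 80}
insert 74 → {52, 54, 59, 60, 62, 63, 64, 66, 68, 70, 73, 74, 75, 77, 80}
insert 51 → {51, 52, 54, 59, 60, 62, 63, 64, 66, 68, 70, 73, 74, 75, 77, 80}
insert 69 → {51, 52, 54, 59, 60, 62, 63, 64, 66, 68, 69, 70, 73, 74, 75, 77, 80}
dispatch next → 51; now {52, 54, 59, 60, 62, 63, 64, 66, 68, 69, 70, 73, 74, 75, 77, 80}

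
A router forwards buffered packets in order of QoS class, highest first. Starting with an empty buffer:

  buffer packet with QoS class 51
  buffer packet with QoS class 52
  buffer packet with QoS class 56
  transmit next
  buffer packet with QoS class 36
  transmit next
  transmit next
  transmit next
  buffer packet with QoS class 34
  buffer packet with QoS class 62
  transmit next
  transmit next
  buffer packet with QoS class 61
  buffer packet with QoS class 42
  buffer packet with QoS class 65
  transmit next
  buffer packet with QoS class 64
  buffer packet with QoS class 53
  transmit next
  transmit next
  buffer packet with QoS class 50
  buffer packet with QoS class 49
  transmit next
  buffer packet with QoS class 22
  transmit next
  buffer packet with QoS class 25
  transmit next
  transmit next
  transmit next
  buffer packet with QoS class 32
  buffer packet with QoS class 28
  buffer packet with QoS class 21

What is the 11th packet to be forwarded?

50

insert 51 → {51}
insert 52 → {52, 51}
insert 56 → {56, 52, 51}
transmit next → 56; now {52, 51}
insert 36 → {52, 51, 36}
transmit next → 52; now {51, 36}
transmit next → 51; now {36}
transmit next → 36; now {}
insert 34 → {34}
insert 62 → {62, 34}
transmit next → 62; now {34}
transmit next → 34; now {}
insert 61 → {61}
insert 42 → {61, 42}
insert 65 → {65, 61, 42}
transmit next → 65; now {61, 42}
insert 64 → {64, 61, 42}
insert 53 → {64, 61, 53, 42}
transmit next → 64; now {61, 53, 42}
transmit next → 61; now {53, 42}
insert 50 → {53, 50, 42}
insert 49 → {53, 50, 49, 42}
transmit next → 53; now {50, 49, 42}
insert 22 → {50, 49, 42, 22}
transmit next → 50; now {49, 42, 22}
insert 25 → {49, 42, 25, 22}
transmit next → 49; now {42, 25, 22}
transmit next → 42; now {25, 22}
transmit next → 25; now {22}
insert 32 → {32, 22}
insert 28 → {32, 28, 22}
insert 21 → {32, 28, 22, 21}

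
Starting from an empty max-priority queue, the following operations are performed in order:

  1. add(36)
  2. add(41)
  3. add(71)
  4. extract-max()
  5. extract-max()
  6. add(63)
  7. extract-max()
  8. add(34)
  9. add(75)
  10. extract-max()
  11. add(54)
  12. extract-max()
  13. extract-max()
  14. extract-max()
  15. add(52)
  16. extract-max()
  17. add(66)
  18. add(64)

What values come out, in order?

insert 36 → {36}
insert 41 → {41, 36}
insert 71 → {71, 41, 36}
extract-max → 71; now {41, 36}
extract-max → 41; now {36}
insert 63 → {63, 36}
extract-max → 63; now {36}
insert 34 → {36, 34}
insert 75 → {75, 36, 34}
extract-max → 75; now {36, 34}
insert 54 → {54, 36, 34}
extract-max → 54; now {36, 34}
extract-max → 36; now {34}
extract-max → 34; now {}
insert 52 → {52}
extract-max → 52; now {}
insert 66 → {66}
insert 64 → {66, 64}

[71, 41, 63, 75, 54, 36, 34, 52]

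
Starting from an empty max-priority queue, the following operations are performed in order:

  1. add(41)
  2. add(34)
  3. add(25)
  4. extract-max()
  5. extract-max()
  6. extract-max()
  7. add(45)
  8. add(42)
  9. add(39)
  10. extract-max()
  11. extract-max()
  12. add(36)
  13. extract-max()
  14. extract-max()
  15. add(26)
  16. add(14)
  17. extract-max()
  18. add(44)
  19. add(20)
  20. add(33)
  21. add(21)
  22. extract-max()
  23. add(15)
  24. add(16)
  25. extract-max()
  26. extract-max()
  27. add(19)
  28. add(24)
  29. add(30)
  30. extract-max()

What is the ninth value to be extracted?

insert 41 → {41}
insert 34 → {41, 34}
insert 25 → {41, 34, 25}
extract-max → 41; now {34, 25}
extract-max → 34; now {25}
extract-max → 25; now {}
insert 45 → {45}
insert 42 → {45, 42}
insert 39 → {45, 42, 39}
extract-max → 45; now {42, 39}
extract-max → 42; now {39}
insert 36 → {39, 36}
extract-max → 39; now {36}
extract-max → 36; now {}
insert 26 → {26}
insert 14 → {26, 14}
extract-max → 26; now {14}
insert 44 → {44, 14}
insert 20 → {44, 20, 14}
insert 33 → {44, 33, 20, 14}
insert 21 → {44, 33, 21, 20, 14}
extract-max → 44; now {33, 21, 20, 14}
insert 15 → {33, 21, 20, 15, 14}
insert 16 → {33, 21, 20, 16, 15, 14}
extract-max → 33; now {21, 20, 16, 15, 14}
extract-max → 21; now {20, 16, 15, 14}
insert 19 → {20, 19, 16, 15, 14}
insert 24 → {24, 20, 19, 16, 15, 14}
insert 30 → {30, 24, 20, 19, 16, 15, 14}
extract-max → 30; now {24, 20, 19, 16, 15, 14}

44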